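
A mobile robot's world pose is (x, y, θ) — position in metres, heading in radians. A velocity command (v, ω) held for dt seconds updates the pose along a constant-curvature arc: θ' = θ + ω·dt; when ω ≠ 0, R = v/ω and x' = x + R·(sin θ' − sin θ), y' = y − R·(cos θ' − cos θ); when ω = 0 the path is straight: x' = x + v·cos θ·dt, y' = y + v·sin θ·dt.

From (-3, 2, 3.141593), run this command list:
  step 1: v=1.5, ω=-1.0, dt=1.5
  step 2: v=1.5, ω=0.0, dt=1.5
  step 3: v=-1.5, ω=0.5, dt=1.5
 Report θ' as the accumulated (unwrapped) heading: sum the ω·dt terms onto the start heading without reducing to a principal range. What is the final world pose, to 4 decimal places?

step 1: θ'=1.6416 (R=-1.5000) → pose (-4.4962, 3.3939, 1.6416)
step 2: θ'=1.6416 (straight) → pose (-4.6554, 5.6383, 1.6416)
step 3: θ'=2.3916 (R=-3.0000) → pose (-3.7078, 3.6554, 2.3916)

(-3.7078, 3.6554, 2.3916)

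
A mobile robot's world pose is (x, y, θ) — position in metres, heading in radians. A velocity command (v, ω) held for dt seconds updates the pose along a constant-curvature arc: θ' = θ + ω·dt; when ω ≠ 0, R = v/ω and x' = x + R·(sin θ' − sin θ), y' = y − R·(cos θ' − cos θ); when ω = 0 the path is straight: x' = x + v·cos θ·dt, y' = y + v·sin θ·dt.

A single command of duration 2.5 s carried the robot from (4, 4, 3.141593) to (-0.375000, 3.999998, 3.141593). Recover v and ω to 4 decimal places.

v = 1.7500, ω = 0.0000

Δθ = 3.141593 − 3.141593 = 0.000000
ω = Δθ/dt = 0.000000/2.5 = 0.0000
ω = 0 → v = (Δx·cos θ + Δy·sin θ)/dt = 1.7500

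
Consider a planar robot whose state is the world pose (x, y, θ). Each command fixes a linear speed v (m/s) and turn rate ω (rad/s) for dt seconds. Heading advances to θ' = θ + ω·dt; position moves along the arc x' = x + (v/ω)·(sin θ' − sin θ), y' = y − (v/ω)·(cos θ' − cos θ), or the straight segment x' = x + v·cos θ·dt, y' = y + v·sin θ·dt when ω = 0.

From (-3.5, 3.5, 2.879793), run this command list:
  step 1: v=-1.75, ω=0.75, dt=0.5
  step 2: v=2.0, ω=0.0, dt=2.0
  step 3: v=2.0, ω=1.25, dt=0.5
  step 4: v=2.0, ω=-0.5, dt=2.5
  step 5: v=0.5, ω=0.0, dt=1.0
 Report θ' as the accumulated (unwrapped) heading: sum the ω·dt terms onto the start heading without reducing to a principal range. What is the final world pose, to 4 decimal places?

(-12.5897, 2.2935, 2.6298)

step 1: θ'=3.2548 (R=-2.3333) → pose (-2.6325, 3.4354, 3.2548)
step 2: θ'=3.2548 (straight) → pose (-6.6069, 2.9836, 3.2548)
step 3: θ'=3.8798 (R=1.6000) → pose (-7.5029, 2.5773, 3.8798)
step 4: θ'=2.6298 (R=-4.0000) → pose (-12.1537, 2.0486, 2.6298)
step 5: θ'=2.6298 (straight) → pose (-12.5897, 2.2935, 2.6298)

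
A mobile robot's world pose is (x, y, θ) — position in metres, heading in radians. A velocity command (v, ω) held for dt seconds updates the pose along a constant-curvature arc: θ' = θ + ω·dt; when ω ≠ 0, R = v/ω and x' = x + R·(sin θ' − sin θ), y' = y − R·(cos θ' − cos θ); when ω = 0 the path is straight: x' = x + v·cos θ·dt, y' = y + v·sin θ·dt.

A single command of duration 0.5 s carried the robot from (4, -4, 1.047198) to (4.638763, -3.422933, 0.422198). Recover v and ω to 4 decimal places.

v = 1.7500, ω = -1.2500

Δθ = 0.422198 − 1.047198 = -0.625000
ω = Δθ/dt = -0.625000/0.5 = -1.2500
R = Δx/(sin θ' − sin θ) = -1.4000
v = R·ω = -1.4000·-1.2500 = 1.7500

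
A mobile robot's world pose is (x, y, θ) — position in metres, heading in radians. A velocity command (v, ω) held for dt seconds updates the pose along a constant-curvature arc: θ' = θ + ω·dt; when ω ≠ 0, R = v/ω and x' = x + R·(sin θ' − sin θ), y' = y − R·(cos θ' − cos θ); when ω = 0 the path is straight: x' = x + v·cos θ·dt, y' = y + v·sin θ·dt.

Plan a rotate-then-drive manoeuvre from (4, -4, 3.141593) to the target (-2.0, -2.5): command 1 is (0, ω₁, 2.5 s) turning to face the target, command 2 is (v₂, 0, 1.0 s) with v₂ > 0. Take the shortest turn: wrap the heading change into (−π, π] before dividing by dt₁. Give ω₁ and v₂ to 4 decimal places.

ω₁ = -0.0980, v₂ = 6.1847

heading to target = atan2(-2.5−-4, -2−4) = 2.8966
Δθ = wrap(2.8966 − 3.1416) = -0.2450; ω₁ = Δθ/dt₁ = -0.0980
distance = √((-2−4)² + (-2.5−-4)²) = 6.1847; v₂ = distance/dt₂ = 6.1847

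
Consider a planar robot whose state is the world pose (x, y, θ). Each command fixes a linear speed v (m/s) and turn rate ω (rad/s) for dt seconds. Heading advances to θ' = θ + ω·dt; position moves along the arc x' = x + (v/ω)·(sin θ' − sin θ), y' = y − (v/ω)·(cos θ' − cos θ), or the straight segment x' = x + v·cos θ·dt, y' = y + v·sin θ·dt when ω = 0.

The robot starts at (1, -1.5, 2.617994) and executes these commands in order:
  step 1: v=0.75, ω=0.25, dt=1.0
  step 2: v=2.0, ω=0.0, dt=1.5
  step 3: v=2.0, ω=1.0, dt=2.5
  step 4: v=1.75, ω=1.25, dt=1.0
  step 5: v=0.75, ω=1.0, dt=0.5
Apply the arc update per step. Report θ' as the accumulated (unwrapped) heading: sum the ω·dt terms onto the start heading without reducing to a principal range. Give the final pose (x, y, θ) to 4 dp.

(-2.8244, -3.8079, 7.1180)

step 1: θ'=2.8680 (R=3.0000) → pose (0.3106, -1.2097, 2.8680)
step 2: θ'=2.8680 (straight) → pose (-2.5778, -0.3991, 2.8680)
step 3: θ'=5.3680 (R=2.0000) → pose (-4.7036, -3.5440, 5.3680)
step 4: θ'=6.6180 (R=1.4000) → pose (-3.1338, -4.0127, 6.6180)
step 5: θ'=7.1180 (R=0.7500) → pose (-2.8244, -3.8079, 7.1180)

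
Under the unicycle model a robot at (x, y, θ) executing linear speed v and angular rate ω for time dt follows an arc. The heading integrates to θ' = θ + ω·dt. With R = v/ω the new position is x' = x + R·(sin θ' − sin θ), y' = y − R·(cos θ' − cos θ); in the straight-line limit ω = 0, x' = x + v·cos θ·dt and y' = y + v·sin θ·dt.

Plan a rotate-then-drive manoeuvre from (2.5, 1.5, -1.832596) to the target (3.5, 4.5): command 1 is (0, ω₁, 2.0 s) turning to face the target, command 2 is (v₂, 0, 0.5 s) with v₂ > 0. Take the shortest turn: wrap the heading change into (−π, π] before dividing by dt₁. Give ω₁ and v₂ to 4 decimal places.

ω₁ = 1.5408, v₂ = 6.3246

heading to target = atan2(4.5−1.5, 3.5−2.5) = 1.2490
Δθ = wrap(1.2490 − -1.8326) = 3.0816; ω₁ = Δθ/dt₁ = 1.5408
distance = √((3.5−2.5)² + (4.5−1.5)²) = 3.1623; v₂ = distance/dt₂ = 6.3246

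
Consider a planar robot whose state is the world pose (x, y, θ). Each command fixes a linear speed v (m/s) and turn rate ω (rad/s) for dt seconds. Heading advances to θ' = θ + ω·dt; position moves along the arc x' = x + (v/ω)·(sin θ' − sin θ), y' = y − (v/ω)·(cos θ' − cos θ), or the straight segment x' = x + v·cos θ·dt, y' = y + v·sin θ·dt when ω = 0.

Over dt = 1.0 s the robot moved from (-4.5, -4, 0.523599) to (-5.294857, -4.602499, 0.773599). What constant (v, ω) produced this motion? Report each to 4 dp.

v = -1.0000, ω = 0.2500

Δθ = 0.773599 − 0.523599 = 0.250000
ω = Δθ/dt = 0.250000/1.0 = 0.2500
R = Δx/(sin θ' − sin θ) = -4.0000
v = R·ω = -4.0000·0.2500 = -1.0000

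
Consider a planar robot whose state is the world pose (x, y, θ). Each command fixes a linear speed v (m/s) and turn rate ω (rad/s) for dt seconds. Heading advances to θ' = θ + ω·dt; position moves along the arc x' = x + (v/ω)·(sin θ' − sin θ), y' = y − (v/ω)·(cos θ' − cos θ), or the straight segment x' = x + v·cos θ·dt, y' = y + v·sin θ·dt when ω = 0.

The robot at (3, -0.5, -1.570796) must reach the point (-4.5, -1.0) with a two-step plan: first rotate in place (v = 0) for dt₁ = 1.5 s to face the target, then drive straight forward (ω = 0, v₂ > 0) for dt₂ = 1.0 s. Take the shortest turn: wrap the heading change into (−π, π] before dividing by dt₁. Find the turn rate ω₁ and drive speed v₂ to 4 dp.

ω₁ = -1.0028, v₂ = 7.5166

heading to target = atan2(-1−-0.5, -4.5−3) = -3.0750
Δθ = wrap(-3.0750 − -1.5708) = -1.5042; ω₁ = Δθ/dt₁ = -1.0028
distance = √((-4.5−3)² + (-1−-0.5)²) = 7.5166; v₂ = distance/dt₂ = 7.5166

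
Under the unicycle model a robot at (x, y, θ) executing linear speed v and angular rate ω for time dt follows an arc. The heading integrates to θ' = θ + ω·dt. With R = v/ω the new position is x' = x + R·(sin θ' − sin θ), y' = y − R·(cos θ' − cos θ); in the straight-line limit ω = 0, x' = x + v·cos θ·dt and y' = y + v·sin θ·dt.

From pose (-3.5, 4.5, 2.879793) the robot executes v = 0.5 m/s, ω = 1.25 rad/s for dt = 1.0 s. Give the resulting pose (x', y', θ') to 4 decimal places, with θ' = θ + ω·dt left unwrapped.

θ' = 2.8798 + 1.25·1.0 = 4.1298
R = v/ω = 0.5/1.25 = 0.4000
x' = -3.5 + 0.4000·(sin 4.1298 − sin 2.8798) = -3.9375
y' = 4.5 − 0.4000·(cos 4.1298 − cos 2.8798) = 4.3337

(-3.9375, 4.3337, 4.1298)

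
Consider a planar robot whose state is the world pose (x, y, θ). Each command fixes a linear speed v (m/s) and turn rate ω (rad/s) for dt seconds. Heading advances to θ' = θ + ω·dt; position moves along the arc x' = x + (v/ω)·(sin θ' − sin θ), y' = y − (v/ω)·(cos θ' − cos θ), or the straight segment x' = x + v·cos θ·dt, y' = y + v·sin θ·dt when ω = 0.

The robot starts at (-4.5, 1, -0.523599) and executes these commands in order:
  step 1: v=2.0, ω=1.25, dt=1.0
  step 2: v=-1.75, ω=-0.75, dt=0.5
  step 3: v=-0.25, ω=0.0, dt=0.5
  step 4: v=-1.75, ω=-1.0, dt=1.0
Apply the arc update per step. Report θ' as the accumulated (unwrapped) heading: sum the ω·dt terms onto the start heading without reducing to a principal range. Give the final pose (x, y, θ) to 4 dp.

(-5.1608, 0.9485, -0.6486)

step 1: θ'=0.7264 (R=1.6000) → pose (-2.6373, 1.1895, 0.7264)
step 2: θ'=0.3514 (R=2.3333) → pose (-3.3839, 0.7431, 0.3514)
step 3: θ'=0.3514 (straight) → pose (-3.5013, 0.7001, 0.3514)
step 4: θ'=-0.6486 (R=1.7500) → pose (-5.1608, 0.9485, -0.6486)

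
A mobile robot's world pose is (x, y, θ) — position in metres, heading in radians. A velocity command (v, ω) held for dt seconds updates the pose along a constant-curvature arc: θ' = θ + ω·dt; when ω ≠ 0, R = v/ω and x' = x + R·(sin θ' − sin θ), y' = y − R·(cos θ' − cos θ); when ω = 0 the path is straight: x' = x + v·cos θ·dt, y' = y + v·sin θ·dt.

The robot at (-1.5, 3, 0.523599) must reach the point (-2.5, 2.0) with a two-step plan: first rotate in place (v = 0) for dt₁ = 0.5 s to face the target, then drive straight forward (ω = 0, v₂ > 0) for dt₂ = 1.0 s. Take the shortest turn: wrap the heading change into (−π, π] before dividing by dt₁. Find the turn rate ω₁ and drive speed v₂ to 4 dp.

heading to target = atan2(2−3, -2.5−-1.5) = -2.3562
Δθ = wrap(-2.3562 − 0.5236) = -2.8798; ω₁ = Δθ/dt₁ = -5.7596
distance = √((-2.5−-1.5)² + (2−3)²) = 1.4142; v₂ = distance/dt₂ = 1.4142

ω₁ = -5.7596, v₂ = 1.4142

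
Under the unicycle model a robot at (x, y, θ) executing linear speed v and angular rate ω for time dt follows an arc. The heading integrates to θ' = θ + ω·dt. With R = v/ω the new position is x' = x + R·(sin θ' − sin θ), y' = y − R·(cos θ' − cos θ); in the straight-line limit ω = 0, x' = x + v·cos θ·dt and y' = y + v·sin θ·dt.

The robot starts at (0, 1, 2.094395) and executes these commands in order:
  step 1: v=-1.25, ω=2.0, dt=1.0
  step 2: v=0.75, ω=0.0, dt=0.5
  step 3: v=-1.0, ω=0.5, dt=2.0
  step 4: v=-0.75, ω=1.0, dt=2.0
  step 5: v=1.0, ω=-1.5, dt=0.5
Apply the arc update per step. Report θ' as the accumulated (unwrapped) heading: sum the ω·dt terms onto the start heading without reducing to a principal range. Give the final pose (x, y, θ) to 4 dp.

step 1: θ'=4.0944 (R=-0.6250) → pose (1.0507, 0.9504, 4.0944)
step 2: θ'=4.0944 (straight) → pose (0.8334, 0.6447, 4.0944)
step 3: θ'=5.0944 (R=-2.0000) → pose (1.0591, 2.5491, 5.0944)
step 4: θ'=7.0944 (R=-0.7500) → pose (-0.1806, 2.7860, 7.0944)
step 5: θ'=6.3444 (R=-0.6667) → pose (0.2620, 2.9923, 6.3444)

(0.2620, 2.9923, 6.3444)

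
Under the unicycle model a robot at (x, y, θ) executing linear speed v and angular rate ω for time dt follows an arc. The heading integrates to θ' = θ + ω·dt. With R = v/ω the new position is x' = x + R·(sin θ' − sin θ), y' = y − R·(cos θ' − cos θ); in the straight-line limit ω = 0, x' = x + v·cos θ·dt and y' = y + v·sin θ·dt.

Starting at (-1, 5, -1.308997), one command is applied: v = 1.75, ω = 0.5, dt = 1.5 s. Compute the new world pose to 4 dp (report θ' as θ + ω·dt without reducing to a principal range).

(0.5246, 2.9386, -0.5590)

θ' = -1.3090 + 0.5·1.5 = -0.5590
R = v/ω = 1.75/0.5 = 3.5000
x' = -1 + 3.5000·(sin -0.5590 − sin -1.3090) = 0.5246
y' = 5 − 3.5000·(cos -0.5590 − cos -1.3090) = 2.9386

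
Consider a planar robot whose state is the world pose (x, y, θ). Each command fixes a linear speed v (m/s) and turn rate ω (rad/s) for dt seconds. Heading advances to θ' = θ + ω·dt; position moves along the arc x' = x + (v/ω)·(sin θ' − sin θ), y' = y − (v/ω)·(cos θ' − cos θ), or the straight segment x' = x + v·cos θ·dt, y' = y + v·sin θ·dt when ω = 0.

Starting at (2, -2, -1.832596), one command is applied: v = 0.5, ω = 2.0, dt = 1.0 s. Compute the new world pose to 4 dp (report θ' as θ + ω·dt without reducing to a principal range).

(2.2831, -2.3112, 0.1674)

θ' = -1.8326 + 2.0·1.0 = 0.1674
R = v/ω = 0.5/2.0 = 0.2500
x' = 2 + 0.2500·(sin 0.1674 − sin -1.8326) = 2.2831
y' = -2 − 0.2500·(cos 0.1674 − cos -1.8326) = -2.3112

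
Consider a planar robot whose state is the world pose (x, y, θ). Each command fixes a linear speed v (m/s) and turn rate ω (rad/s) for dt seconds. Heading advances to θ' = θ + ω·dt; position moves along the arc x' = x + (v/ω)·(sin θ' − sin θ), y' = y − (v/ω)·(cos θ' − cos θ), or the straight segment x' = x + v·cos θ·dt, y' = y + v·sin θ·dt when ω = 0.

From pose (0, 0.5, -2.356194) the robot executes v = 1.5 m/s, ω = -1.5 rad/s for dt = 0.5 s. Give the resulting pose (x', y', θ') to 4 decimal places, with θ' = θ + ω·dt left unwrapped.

(-0.6717, 0.2077, -3.1062)

θ' = -2.3562 + -1.5·0.5 = -3.1062
R = v/ω = 1.5/-1.5 = -1.0000
x' = 0 + -1.0000·(sin -3.1062 − sin -2.3562) = -0.6717
y' = 0.5 − -1.0000·(cos -3.1062 − cos -2.3562) = 0.2077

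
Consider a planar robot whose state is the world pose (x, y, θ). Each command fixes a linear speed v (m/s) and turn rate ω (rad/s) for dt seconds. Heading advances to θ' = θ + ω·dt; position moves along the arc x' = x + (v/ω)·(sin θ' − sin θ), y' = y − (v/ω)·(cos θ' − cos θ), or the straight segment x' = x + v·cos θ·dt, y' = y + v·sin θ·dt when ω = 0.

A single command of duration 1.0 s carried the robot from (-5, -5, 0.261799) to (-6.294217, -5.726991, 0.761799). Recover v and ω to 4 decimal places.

Δθ = 0.761799 − 0.261799 = 0.500000
ω = Δθ/dt = 0.500000/1.0 = 0.5000
R = Δx/(sin θ' − sin θ) = -3.0000
v = R·ω = -3.0000·0.5000 = -1.5000

v = -1.5000, ω = 0.5000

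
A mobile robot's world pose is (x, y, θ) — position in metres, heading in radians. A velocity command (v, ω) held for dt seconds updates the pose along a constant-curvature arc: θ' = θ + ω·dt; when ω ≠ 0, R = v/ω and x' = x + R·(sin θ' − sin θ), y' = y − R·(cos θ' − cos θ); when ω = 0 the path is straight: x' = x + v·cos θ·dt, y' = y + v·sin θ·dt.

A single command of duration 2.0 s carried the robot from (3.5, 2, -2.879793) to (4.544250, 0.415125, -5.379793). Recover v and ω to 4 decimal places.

Δθ = -5.379793 − -2.879793 = -2.500000
ω = Δθ/dt = -2.500000/2.0 = -1.2500
R = −Δy/(cos θ' − cos θ) = 1.0000
v = R·ω = 1.0000·-1.2500 = -1.2500

v = -1.2500, ω = -1.2500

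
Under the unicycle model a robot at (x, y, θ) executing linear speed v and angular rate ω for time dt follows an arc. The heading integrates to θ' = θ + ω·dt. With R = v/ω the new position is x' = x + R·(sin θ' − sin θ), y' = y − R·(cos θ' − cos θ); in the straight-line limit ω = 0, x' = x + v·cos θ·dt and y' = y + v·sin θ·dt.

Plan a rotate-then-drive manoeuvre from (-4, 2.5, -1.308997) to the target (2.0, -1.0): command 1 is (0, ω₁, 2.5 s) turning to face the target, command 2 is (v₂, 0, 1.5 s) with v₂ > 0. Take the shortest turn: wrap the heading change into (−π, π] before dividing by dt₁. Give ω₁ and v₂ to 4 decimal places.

ω₁ = 0.3124, v₂ = 4.6308

heading to target = atan2(-1−2.5, 2−-4) = -0.5281
Δθ = wrap(-0.5281 − -1.3090) = 0.7809; ω₁ = Δθ/dt₁ = 0.3124
distance = √((2−-4)² + (-1−2.5)²) = 6.9462; v₂ = distance/dt₂ = 4.6308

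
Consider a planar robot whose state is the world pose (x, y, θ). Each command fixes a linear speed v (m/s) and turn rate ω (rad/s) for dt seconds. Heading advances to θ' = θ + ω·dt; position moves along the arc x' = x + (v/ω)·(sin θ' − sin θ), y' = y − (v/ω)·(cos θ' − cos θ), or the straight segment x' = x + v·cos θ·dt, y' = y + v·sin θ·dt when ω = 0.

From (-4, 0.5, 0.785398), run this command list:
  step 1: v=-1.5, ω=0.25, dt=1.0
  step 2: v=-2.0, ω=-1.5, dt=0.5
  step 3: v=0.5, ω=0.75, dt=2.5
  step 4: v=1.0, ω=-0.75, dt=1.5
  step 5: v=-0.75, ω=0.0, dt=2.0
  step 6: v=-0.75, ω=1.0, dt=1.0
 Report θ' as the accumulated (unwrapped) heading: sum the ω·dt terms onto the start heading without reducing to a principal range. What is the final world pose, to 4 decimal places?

step 1: θ'=1.0354 (R=-6.0000) → pose (-4.9178, -0.6815, 1.0354)
step 2: θ'=0.2854 (R=1.3333) → pose (-5.6891, -1.2807, 0.2854)
step 3: θ'=2.1604 (R=0.6667) → pose (-5.3227, -0.2703, 2.1604)
step 4: θ'=1.0354 (R=-1.3333) → pose (-5.3612, 1.1513, 1.0354)
step 5: θ'=1.0354 (straight) → pose (-6.1265, -0.1388, 1.0354)
step 6: θ'=2.0354 (R=-0.7500) → pose (-6.1520, -0.8575, 2.0354)

(-6.1520, -0.8575, 2.0354)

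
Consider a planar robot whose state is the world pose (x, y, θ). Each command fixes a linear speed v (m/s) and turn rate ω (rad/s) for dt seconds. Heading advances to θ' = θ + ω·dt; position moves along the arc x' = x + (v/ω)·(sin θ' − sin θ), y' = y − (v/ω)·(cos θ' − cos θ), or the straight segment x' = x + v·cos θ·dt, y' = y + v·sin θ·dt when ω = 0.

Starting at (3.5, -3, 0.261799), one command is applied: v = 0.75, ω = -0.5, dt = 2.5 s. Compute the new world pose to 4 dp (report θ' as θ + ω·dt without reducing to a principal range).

θ' = 0.2618 + -0.5·2.5 = -0.9882
R = v/ω = 0.75/-0.5 = -1.5000
x' = 3.5 + -1.5000·(sin -0.9882 − sin 0.2618) = 5.1408
y' = -3 − -1.5000·(cos -0.9882 − cos 0.2618) = -3.6236

(5.1408, -3.6236, -0.9882)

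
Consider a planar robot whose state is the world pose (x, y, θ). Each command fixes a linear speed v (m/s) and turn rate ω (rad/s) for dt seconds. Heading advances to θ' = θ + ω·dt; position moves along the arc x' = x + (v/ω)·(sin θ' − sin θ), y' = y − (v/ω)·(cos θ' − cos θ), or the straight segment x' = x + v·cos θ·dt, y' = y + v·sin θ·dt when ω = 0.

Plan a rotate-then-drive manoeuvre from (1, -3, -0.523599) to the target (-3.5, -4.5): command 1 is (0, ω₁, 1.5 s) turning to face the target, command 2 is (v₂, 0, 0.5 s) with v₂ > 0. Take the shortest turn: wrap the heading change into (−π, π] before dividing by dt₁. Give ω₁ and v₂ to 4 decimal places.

heading to target = atan2(-4.5−-3, -3.5−1) = -2.8198
Δθ = wrap(-2.8198 − -0.5236) = -2.2962; ω₁ = Δθ/dt₁ = -1.5308
distance = √((-3.5−1)² + (-4.5−-3)²) = 4.7434; v₂ = distance/dt₂ = 9.4868

ω₁ = -1.5308, v₂ = 9.4868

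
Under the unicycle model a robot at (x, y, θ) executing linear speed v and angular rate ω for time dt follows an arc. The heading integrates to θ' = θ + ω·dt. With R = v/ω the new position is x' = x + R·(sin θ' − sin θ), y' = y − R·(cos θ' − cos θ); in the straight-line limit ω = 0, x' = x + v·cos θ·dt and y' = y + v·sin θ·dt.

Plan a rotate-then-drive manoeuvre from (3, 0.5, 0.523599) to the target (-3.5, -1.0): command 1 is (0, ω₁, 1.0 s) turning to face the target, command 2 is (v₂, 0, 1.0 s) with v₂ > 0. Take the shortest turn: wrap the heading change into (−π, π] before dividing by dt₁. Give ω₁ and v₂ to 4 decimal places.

ω₁ = 2.8448, v₂ = 6.6708

heading to target = atan2(-1−0.5, -3.5−3) = -2.9148
Δθ = wrap(-2.9148 − 0.5236) = 2.8448; ω₁ = Δθ/dt₁ = 2.8448
distance = √((-3.5−3)² + (-1−0.5)²) = 6.6708; v₂ = distance/dt₂ = 6.6708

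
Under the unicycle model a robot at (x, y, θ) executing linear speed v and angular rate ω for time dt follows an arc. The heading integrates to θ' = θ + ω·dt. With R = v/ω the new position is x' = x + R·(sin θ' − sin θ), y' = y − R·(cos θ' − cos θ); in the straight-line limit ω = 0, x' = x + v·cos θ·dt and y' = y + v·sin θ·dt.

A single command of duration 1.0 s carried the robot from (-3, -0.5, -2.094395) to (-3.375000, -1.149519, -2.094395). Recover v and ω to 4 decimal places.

Δθ = -2.094395 − -2.094395 = 0.000000
ω = Δθ/dt = 0.000000/1.0 = 0.0000
ω = 0 → v = (Δx·cos θ + Δy·sin θ)/dt = 0.7500

v = 0.7500, ω = 0.0000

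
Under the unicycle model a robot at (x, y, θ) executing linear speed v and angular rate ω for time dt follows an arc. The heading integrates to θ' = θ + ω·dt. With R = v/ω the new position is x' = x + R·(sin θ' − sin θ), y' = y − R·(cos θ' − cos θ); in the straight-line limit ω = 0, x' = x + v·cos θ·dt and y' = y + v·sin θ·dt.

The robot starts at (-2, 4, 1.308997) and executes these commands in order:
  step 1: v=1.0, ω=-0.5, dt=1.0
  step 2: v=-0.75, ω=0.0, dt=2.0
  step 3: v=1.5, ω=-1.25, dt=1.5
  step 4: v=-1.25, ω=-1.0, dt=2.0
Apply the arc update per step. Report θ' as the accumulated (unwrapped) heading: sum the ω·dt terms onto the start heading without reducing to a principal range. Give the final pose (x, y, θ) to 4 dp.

(0.3677, 5.3805, -3.0660)

step 1: θ'=0.8090 (R=-2.0000) → pose (-1.5153, 4.8628, 0.8090)
step 2: θ'=0.8090 (straight) → pose (-2.5507, 3.7774, 0.8090)
step 3: θ'=-1.0660 (R=-1.2000) → pose (-0.6320, 3.5295, -1.0660)
step 4: θ'=-3.0660 (R=1.2500) → pose (0.3677, 5.3805, -3.0660)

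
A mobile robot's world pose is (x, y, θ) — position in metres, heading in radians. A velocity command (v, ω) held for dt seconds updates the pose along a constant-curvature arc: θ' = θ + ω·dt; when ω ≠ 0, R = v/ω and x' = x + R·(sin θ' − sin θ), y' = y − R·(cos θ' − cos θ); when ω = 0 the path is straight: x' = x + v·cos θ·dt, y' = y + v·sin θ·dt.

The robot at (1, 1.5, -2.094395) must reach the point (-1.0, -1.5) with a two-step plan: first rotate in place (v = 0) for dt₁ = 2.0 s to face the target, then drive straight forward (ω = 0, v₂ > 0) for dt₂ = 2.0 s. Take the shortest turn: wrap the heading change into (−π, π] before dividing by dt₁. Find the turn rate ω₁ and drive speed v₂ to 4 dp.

heading to target = atan2(-1.5−1.5, -1−1) = -2.1588
Δθ = wrap(-2.1588 − -2.0944) = -0.0644; ω₁ = Δθ/dt₁ = -0.0322
distance = √((-1−1)² + (-1.5−1.5)²) = 3.6056; v₂ = distance/dt₂ = 1.8028

ω₁ = -0.0322, v₂ = 1.8028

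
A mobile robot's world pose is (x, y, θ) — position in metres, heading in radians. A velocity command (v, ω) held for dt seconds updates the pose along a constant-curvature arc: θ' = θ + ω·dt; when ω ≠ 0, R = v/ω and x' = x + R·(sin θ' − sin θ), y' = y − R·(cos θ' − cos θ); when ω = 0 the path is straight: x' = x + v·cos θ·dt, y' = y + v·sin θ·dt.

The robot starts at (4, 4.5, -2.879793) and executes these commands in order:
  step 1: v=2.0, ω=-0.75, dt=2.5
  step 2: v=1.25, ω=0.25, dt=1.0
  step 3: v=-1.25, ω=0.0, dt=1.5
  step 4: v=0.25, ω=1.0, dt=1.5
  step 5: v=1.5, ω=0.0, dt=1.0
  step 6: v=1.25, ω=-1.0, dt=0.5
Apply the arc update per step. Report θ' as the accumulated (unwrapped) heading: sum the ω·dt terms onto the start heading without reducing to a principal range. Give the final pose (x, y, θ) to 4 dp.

step 1: θ'=-4.7548 (R=-2.6667) → pose (0.6455, 7.1888, -4.7548)
step 2: θ'=-4.5048 (R=5.0000) → pose (0.5427, 8.4313, -4.5048)
step 3: θ'=-4.5048 (straight) → pose (0.9291, 6.5966, -4.5048)
step 4: θ'=-3.0048 (R=0.2500) → pose (0.6504, 6.7927, -3.0048)
step 5: θ'=-3.0048 (straight) → pose (-0.8356, 6.5882, -3.0048)
step 6: θ'=-3.5048 (R=-1.2500) → pose (-1.4501, 6.6580, -3.5048)

(-1.4501, 6.6580, -3.5048)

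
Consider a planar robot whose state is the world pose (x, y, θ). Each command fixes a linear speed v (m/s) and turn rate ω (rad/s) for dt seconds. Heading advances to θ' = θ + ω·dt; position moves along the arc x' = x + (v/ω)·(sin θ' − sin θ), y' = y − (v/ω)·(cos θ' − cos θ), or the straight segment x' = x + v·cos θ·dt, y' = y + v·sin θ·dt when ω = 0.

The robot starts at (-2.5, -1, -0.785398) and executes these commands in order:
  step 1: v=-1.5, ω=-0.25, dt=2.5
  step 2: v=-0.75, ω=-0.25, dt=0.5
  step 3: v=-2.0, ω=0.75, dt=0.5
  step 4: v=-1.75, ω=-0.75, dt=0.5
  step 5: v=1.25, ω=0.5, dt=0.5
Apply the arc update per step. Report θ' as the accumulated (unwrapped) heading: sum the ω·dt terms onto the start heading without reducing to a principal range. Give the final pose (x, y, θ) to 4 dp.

step 1: θ'=-1.4104 (R=6.0000) → pose (-4.1803, 2.2844, -1.4104)
step 2: θ'=-1.5354 (R=3.0000) → pose (-4.2170, 2.6573, -1.5354)
step 3: θ'=-1.1604 (R=-2.6667) → pose (-4.4367, 3.6269, -1.1604)
step 4: θ'=-1.5354 (R=2.3333) → pose (-4.6290, 4.4753, -1.5354)
step 5: θ'=-1.2854 (R=2.5000) → pose (-4.5295, 3.8599, -1.2854)

(-4.5295, 3.8599, -1.2854)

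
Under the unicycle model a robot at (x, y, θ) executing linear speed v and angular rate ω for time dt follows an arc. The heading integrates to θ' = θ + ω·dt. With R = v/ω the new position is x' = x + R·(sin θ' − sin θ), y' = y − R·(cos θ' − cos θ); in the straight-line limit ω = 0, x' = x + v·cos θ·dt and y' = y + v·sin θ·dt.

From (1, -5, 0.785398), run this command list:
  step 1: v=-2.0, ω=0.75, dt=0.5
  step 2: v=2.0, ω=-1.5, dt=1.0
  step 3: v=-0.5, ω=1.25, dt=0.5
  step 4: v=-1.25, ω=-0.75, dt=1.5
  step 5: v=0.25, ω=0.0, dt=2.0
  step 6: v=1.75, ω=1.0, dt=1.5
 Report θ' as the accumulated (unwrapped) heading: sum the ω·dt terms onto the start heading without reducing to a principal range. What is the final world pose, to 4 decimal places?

(2.8615, -5.1892, 0.6604)

step 1: θ'=1.1604 (R=-2.6667) → pose (0.4404, -5.8217, 1.1604)
step 2: θ'=-0.3396 (R=-1.3333) → pose (2.1072, -5.0965, -0.3396)
step 3: θ'=0.2854 (R=-0.4000) → pose (1.8613, -5.0898, 0.2854)
step 4: θ'=-0.8396 (R=1.6667) → pose (0.1514, -4.6035, -0.8396)
step 5: θ'=-0.8396 (straight) → pose (0.4853, -4.9757, -0.8396)
step 6: θ'=0.6604 (R=1.7500) → pose (2.8615, -5.1892, 0.6604)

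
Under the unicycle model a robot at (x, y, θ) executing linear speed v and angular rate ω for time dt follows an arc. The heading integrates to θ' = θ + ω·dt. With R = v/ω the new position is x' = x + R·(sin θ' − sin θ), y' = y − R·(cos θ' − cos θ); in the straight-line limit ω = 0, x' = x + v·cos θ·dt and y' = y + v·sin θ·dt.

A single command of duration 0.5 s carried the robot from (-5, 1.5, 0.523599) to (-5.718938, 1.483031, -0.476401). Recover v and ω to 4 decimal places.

v = -1.5000, ω = -2.0000

Δθ = -0.476401 − 0.523599 = -1.000000
ω = Δθ/dt = -1.000000/0.5 = -2.0000
R = Δx/(sin θ' − sin θ) = 0.7500
v = R·ω = 0.7500·-2.0000 = -1.5000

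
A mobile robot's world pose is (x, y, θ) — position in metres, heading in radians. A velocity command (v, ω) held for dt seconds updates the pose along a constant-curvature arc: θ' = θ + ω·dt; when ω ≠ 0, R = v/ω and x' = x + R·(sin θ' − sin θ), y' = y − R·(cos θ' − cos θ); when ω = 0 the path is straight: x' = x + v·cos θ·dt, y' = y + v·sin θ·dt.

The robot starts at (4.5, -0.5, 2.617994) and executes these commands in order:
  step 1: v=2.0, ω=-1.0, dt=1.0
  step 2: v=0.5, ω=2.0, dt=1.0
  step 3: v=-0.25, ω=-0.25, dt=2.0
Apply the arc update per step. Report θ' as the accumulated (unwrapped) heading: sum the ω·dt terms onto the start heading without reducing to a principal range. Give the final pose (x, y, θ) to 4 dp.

step 1: θ'=1.6180 (R=-2.0000) → pose (3.5022, 1.1377, 1.6180)
step 2: θ'=3.6180 (R=0.2500) → pose (3.1379, 1.3481, 3.6180)
step 3: θ'=3.1180 (R=1.0000) → pose (3.6200, 1.4591, 3.1180)

(3.6200, 1.4591, 3.1180)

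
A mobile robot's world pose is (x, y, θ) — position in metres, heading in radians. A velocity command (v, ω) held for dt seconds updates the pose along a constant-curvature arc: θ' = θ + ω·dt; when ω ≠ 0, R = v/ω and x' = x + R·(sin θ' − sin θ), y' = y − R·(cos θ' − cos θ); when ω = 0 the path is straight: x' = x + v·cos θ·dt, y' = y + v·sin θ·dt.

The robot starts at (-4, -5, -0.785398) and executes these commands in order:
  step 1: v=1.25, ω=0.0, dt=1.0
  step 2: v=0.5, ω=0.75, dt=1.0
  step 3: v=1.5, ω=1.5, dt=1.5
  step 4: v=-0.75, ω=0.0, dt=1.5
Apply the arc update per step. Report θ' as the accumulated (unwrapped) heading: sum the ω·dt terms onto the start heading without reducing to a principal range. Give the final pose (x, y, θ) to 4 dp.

(-1.1578, -5.3789, 2.2146)

step 1: θ'=-0.7854 (straight) → pose (-3.1161, -5.8839, -0.7854)
step 2: θ'=-0.0354 (R=0.6667) → pose (-2.6683, -6.0787, -0.0354)
step 3: θ'=2.2146 (R=1.0000) → pose (-1.8331, -4.4791, 2.2146)
step 4: θ'=2.2146 (straight) → pose (-1.1578, -5.3789, 2.2146)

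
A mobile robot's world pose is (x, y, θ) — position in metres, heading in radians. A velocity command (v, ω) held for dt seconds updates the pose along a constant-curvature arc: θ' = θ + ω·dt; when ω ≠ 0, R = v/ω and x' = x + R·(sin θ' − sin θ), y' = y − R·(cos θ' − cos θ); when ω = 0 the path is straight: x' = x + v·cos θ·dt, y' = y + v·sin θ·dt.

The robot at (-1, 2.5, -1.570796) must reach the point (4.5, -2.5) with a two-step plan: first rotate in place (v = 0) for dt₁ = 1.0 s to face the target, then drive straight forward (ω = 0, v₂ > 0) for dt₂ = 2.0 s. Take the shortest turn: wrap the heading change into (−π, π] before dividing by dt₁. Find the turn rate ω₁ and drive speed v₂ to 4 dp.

heading to target = atan2(-2.5−2.5, 4.5−-1) = -0.7378
Δθ = wrap(-0.7378 − -1.5708) = 0.8330; ω₁ = Δθ/dt₁ = 0.8330
distance = √((4.5−-1)² + (-2.5−2.5)²) = 7.4330; v₂ = distance/dt₂ = 3.7165

ω₁ = 0.8330, v₂ = 3.7165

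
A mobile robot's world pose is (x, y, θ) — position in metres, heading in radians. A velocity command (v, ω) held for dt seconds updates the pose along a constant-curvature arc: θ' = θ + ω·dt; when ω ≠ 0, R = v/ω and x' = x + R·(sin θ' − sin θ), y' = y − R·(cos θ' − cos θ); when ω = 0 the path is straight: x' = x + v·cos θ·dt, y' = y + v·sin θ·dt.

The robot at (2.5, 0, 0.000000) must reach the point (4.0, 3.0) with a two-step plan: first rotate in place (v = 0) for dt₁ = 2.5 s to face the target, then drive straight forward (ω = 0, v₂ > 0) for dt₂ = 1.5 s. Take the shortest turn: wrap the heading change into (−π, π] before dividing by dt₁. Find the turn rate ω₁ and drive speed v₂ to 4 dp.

heading to target = atan2(3−0, 4−2.5) = 1.1071
Δθ = wrap(1.1071 − 0.0000) = 1.1071; ω₁ = Δθ/dt₁ = 0.4429
distance = √((4−2.5)² + (3−0)²) = 3.3541; v₂ = distance/dt₂ = 2.2361

ω₁ = 0.4429, v₂ = 2.2361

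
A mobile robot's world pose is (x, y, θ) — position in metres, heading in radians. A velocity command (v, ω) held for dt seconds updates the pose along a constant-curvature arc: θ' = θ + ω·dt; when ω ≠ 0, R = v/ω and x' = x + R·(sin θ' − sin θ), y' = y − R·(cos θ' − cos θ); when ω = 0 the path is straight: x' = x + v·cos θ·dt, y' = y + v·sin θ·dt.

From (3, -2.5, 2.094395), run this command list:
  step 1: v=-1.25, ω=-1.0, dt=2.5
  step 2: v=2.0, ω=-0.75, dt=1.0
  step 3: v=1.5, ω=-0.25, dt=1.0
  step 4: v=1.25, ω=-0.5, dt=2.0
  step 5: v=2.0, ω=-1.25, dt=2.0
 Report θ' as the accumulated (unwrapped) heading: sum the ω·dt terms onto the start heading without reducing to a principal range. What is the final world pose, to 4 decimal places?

(-0.1918, -7.8527, -4.9056)

step 1: θ'=-0.4056 (R=1.2500) → pose (1.4242, -4.2736, -0.4056)
step 2: θ'=-1.1556 (R=-2.6667) → pose (2.8122, -5.6482, -1.1556)
step 3: θ'=-1.4056 (R=-6.0000) → pose (3.2402, -7.0818, -1.4056)
step 4: θ'=-2.4056 (R=-2.5000) → pose (2.4526, -9.3458, -2.4056)
step 5: θ'=-4.9056 (R=-1.6000) → pose (-0.1918, -7.8527, -4.9056)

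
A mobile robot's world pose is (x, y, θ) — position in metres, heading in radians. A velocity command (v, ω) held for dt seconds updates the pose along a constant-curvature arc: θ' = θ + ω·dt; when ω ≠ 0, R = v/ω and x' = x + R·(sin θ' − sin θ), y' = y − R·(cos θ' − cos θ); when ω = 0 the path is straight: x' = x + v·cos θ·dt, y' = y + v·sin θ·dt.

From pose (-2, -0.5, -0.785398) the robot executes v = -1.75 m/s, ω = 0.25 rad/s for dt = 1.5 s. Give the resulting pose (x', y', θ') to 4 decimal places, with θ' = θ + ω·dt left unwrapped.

θ' = -0.7854 + 0.25·1.5 = -0.4104
R = v/ω = -1.75/0.25 = -7.0000
x' = -2 + -7.0000·(sin -0.4104 − sin -0.7854) = -4.1569
y' = -0.5 − -7.0000·(cos -0.4104 − cos -0.7854) = 0.9690

(-4.1569, 0.9690, -0.4104)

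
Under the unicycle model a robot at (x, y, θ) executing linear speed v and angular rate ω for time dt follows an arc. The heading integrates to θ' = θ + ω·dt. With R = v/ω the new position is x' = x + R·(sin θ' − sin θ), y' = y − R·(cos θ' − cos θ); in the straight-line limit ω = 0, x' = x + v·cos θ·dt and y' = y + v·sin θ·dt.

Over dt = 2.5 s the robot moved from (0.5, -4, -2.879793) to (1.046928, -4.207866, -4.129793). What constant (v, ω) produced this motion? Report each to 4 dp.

Δθ = -4.129793 − -2.879793 = -1.250000
ω = Δθ/dt = -1.250000/2.5 = -0.5000
R = Δx/(sin θ' − sin θ) = 0.5000
v = R·ω = 0.5000·-0.5000 = -0.2500

v = -0.2500, ω = -0.5000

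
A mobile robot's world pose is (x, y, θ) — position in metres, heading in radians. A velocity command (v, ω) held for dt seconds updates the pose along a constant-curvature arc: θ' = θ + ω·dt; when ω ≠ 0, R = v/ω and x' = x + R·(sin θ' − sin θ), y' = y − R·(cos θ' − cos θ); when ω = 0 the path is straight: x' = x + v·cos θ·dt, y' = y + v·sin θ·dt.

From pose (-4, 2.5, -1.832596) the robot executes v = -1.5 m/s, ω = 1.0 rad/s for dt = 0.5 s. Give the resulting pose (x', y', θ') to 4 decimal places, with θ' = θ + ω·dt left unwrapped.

θ' = -1.8326 + 1.0·0.5 = -1.3326
R = v/ω = -1.5/1.0 = -1.5000
x' = -4 + -1.5000·(sin -1.3326 − sin -1.8326) = -3.9912
y' = 2.5 − -1.5000·(cos -1.3326 − cos -1.8326) = 3.2422

(-3.9912, 3.2422, -1.3326)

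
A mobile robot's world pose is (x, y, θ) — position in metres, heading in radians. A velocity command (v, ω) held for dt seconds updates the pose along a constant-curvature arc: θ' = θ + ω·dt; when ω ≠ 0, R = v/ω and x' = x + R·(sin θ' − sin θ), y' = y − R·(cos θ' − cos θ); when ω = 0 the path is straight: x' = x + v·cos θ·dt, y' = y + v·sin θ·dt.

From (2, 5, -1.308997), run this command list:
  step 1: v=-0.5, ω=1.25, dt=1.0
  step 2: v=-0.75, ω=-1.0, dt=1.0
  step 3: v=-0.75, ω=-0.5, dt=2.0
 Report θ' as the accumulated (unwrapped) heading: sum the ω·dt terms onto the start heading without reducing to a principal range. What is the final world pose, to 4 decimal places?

(1.0106, 7.1153, -2.0590)

step 1: θ'=-0.0590 (R=-0.4000) → pose (1.6372, 5.2958, -0.0590)
step 2: θ'=-1.0590 (R=0.7500) → pose (1.0275, 5.6772, -1.0590)
step 3: θ'=-2.0590 (R=1.5000) → pose (1.0106, 7.1153, -2.0590)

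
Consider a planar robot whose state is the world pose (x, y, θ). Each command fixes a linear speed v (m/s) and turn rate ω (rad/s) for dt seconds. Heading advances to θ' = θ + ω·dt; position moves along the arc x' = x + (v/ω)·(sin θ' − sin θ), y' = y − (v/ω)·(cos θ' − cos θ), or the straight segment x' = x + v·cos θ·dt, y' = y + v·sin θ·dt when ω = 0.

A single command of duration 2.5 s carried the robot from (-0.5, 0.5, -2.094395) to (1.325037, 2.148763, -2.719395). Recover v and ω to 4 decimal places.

v = -1.0000, ω = -0.2500

Δθ = -2.719395 − -2.094395 = -0.625000
ω = Δθ/dt = -0.625000/2.5 = -0.2500
R = Δx/(sin θ' − sin θ) = 4.0000
v = R·ω = 4.0000·-0.2500 = -1.0000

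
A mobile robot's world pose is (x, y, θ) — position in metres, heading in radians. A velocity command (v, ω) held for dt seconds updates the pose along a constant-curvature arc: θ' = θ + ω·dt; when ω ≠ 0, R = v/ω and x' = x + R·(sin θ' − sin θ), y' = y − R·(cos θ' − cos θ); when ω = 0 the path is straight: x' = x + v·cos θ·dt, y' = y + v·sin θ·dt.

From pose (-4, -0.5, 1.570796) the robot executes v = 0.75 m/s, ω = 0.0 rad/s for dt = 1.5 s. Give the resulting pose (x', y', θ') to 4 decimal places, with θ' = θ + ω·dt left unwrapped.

(-4.0000, 0.6250, 1.5708)

θ' = 1.5708 + 0.0·1.5 = 1.5708
ω = 0 → straight: x' = -4 + 0.75·cos(1.5708)·1.5 = -4.0000
y' = -0.5 + 0.75·sin(1.5708)·1.5 = 0.6250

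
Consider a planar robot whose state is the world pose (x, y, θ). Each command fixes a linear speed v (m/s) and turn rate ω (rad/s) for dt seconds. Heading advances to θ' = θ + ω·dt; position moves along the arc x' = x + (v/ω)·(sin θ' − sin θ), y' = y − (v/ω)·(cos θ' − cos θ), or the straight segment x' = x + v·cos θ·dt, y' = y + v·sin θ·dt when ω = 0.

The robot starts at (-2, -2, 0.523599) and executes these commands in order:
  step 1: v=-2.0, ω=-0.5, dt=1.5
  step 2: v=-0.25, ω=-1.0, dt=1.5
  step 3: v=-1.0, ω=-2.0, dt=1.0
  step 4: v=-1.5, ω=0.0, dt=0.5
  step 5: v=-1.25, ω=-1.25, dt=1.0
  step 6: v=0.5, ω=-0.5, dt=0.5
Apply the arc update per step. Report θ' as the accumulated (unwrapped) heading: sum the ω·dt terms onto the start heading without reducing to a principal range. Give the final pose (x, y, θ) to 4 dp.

(-3.1855, -3.0901, -5.2264)

step 1: θ'=-0.2264 (R=4.0000) → pose (-4.8979, -2.4338, -0.2264)
step 2: θ'=-1.7264 (R=0.2500) → pose (-5.0887, -2.1515, -1.7264)
step 3: θ'=-3.7264 (R=0.5000) → pose (-4.3188, -1.8120, -3.7264)
step 4: θ'=-3.7264 (straight) → pose (-3.6934, -2.2261, -3.7264)
step 5: θ'=-4.9764 (R=1.0000) → pose (-3.2801, -3.3208, -4.9764)
step 6: θ'=-5.2264 (R=-1.0000) → pose (-3.1855, -3.0901, -5.2264)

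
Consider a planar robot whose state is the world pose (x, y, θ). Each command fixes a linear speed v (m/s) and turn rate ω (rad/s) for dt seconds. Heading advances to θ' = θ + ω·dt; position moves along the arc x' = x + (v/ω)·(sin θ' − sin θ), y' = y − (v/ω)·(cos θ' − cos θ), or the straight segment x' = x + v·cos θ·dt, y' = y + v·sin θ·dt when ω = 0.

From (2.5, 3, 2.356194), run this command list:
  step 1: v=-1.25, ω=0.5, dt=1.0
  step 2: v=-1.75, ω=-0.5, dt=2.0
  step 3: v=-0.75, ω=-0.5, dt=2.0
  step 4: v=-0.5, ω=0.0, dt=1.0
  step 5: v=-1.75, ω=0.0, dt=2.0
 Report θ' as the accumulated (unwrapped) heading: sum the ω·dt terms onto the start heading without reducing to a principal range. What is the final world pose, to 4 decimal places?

step 1: θ'=2.8562 (R=-2.5000) → pose (3.5639, 2.3689, 2.8562)
step 2: θ'=1.8562 (R=3.5000) → pose (5.9370, -0.0041, 1.8562)
step 3: θ'=0.8562 (R=1.5000) → pose (5.6307, -1.4094, 0.8562)
step 4: θ'=0.8562 (straight) → pose (5.3030, -1.7871, 0.8562)
step 5: θ'=0.8562 (straight) → pose (3.0094, -4.4308, 0.8562)

(3.0094, -4.4308, 0.8562)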